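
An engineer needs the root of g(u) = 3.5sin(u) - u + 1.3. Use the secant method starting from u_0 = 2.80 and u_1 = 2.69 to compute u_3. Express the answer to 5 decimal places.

g(2.80) = -0.3275415, g(2.69) = 0.1373968
u_2 = 2.6900000 − 0.1373968·(2.6900000 − 2.8000000) / (0.1373968 − (-0.3275415)) = 2.6900000 − (-0.0151136)/(0.4649383) = 2.7225068
g(2.7225068) = 0.0017328
u_3 = 2.7225068 − 0.0017328·(2.7225068 − 2.6900000) / (0.0017328 − 0.1373968) = 2.7225068 − (0.0000563)/(-0.1356640) = 2.7229220

2.72292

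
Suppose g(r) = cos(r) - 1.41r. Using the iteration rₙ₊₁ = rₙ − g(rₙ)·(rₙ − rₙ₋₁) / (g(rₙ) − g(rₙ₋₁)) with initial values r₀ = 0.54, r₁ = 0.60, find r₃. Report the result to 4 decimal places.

0.5895

g(0.54) = 0.096309, g(0.60) = -0.020664
r₂ = 0.600000 − (-0.020664)·(0.600000 − 0.540000) / (-0.020664 − 0.096309) = 0.600000 − (-0.001240)/(-0.116973) = 0.589400
g(0.589400) = 0.000219
r₃ = 0.589400 − 0.000219·(0.589400 − 0.600000) / (0.000219 − (-0.020664)) = 0.589400 − (-0.000002)/(0.020884) = 0.589512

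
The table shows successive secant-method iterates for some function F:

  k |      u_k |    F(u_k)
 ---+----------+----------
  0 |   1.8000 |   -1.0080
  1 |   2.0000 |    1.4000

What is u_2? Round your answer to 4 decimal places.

1.8837

u_2 = 2.0000 − 1.4000·(2.0000 − 1.8000) / (1.4000 − (-1.0080))
   = 2.0000 − (0.280000)/(2.408000) = 1.883721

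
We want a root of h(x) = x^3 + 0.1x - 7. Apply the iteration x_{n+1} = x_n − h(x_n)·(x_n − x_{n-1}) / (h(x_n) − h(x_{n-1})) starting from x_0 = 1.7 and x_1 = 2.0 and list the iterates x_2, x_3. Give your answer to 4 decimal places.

1.8845, 1.8949

h(1.7) = -1.917000, h(2.0) = 1.200000
x_2 = 2.000000 − 1.200000·(2.000000 − 1.700000) / (1.200000 − (-1.917000)) = 2.000000 − (0.360000)/(3.117000) = 1.884504
h(1.884504) = -0.119003
x_3 = 1.884504 − (-0.119003)·(1.884504 − 2.000000) / (-0.119003 − 1.200000) = 1.884504 − (0.013744)/(-1.319003) = 1.894925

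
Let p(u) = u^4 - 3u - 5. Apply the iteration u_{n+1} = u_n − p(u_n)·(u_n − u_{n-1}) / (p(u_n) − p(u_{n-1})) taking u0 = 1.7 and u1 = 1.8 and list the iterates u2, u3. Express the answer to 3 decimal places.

1.795, 1.795

p(1.7) = -1.74790, p(1.8) = 0.09760
u2 = 1.80000 − 0.09760·(1.80000 − 1.70000) / (0.09760 − (-1.74790)) = 1.80000 − (0.00976)/(1.84550) = 1.79471
p(1.79471) = -0.00936
u3 = 1.79471 − (-0.00936)·(1.79471 − 1.80000) / (-0.00936 − 0.09760) = 1.79471 − (0.00005)/(-0.10696) = 1.79517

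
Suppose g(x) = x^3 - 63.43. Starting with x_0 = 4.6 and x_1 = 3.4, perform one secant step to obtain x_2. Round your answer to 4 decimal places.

g(4.6) = 33.906000, g(3.4) = -24.126000
x_2 = 3.400000 − (-24.126000)·(3.400000 − 4.600000) / (-24.126000 − 33.906000) = 3.400000 − (28.951200)/(-58.032000) = 3.898883

3.8989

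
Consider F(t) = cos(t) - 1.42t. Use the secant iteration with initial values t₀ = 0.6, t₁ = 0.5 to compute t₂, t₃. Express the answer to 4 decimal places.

F(0.6) = -0.026664, F(0.5) = 0.167583
t₂ = 0.500000 − 0.167583·(0.500000 − 0.600000) / (0.167583 − (-0.026664)) = 0.500000 − (-0.016758)/(0.194247) = 0.586273
F(0.586273) = 0.000501
t₃ = 0.586273 − 0.000501·(0.586273 − 0.500000) / (0.000501 − 0.167583) = 0.586273 − (0.000043)/(-0.167082) = 0.586532

0.5863, 0.5865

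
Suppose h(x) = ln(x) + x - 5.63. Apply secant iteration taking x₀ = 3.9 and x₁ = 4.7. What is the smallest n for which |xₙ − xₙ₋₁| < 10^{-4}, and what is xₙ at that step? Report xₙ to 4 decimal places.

n = 4, xₙ = 4.1959

h(3.9) = -0.369023, h(4.7) = 0.617563
x₂ = 4.700000 − 0.617563·(0.800000)/(0.986586) = 4.199233;  |Δ| = 0.500767
h(4.199233) = 0.004134
x₃ = 4.199233 − 0.004134·(-0.500767)/(-0.613428) = 4.195858;  |Δ| = 0.003375
h(4.195858) = -0.000045
x₄ = 4.195858 − (-0.000045)·(-0.003375)/(-0.004179) = 4.195894;  |Δ| = 0.000036
|x₄ − x₃| = 0.000036 < 10^{-4}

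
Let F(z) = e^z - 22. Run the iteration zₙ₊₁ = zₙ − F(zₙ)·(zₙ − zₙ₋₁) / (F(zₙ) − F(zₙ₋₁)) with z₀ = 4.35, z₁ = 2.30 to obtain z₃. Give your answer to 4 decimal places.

F(4.35) = 55.478463, F(2.30) = -12.025818
z₂ = 2.300000 − (-12.025818)·(2.300000 − 4.350000) / (-12.025818 − 55.478463) = 2.300000 − (24.652926)/(-67.504280) = 2.665205
F(2.665205) = -7.629099
z₃ = 2.665205 − (-7.629099)·(2.665205 − 2.300000) / (-7.629099 − (-12.025818)) = 2.665205 − (-2.786188)/(4.396718) = 3.298903

3.2989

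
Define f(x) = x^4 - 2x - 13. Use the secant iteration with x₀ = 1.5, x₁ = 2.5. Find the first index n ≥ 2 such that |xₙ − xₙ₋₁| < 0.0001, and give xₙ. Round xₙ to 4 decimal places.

f(1.5) = -10.937500, f(2.5) = 21.062500
x₂ = 2.500000 − 21.062500·(1.000000)/(32.000000) = 1.841797;  |Δ| = 0.658203
f(1.841797) = -5.176466
x₃ = 1.841797 − (-5.176466)·(-0.658203)/(-26.238966) = 1.971648;  |Δ| = 0.129851
f(1.971648) = -1.831442
x₄ = 1.971648 − (-1.831442)·(0.129851)/(3.345024) = 2.042744;  |Δ| = 0.071095
f(2.042744) = 0.326781
x₅ = 2.042744 − 0.326781·(0.071095)/(2.158223) = 2.031979;  |Δ| = 0.010765
f(2.031979) = -0.015829
x₆ = 2.031979 − (-0.015829)·(-0.010765)/(-0.342611) = 2.032476;  |Δ| = 0.000497
f(2.032476) = -0.000127
x₇ = 2.032476 − (-0.000127)·(0.000497)/(0.015702) = 2.032480;  |Δ| = 0.000004
|x₇ − x₆| = 0.000004 < 0.0001

n = 7, xₙ = 2.0325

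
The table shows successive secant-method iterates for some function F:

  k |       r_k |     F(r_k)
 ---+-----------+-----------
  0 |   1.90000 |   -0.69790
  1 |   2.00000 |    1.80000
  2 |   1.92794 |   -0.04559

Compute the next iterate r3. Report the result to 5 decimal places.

r3 = 1.92794 − (-0.04559)·(1.92794 − 2.00000) / (-0.04559 − 1.80000)
   = 1.92794 − (0.0032852)/(-1.8455900) = 1.9297200

1.92972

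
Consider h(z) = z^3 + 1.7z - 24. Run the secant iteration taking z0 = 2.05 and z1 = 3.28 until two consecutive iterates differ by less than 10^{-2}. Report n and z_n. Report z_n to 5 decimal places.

h(2.05) = -11.8998750, h(3.28) = 16.8635520
z2 = 3.2800000 − 16.8635520·(1.2300000)/(28.7634270) = 2.5588700;  |Δ| = 0.7211300
h(2.5588700) = -2.8949110
z3 = 2.5588700 − (-2.8949110)·(-0.7211300)/(-19.7584630) = 2.6645264;  |Δ| = 0.1056563
h(2.6645264) = -0.5529648
z4 = 2.6645264 − (-0.5529648)·(0.1056563)/(2.3419463) = 2.6894733;  |Δ| = 0.0249469
h(2.6894733) = 0.0257813
z5 = 2.6894733 − 0.0257813·(0.0249469)/(0.5787460) = 2.6883620;  |Δ| = 0.0011113
|z5 − z4| = 0.0011113 < 10^{-2}

n = 5, z_n = 2.68836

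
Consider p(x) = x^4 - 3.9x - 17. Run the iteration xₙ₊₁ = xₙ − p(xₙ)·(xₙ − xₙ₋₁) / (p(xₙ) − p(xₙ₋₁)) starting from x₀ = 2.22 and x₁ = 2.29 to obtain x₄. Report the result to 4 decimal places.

2.2535

p(2.22) = -1.368873, p(2.29) = 1.569585
x₂ = 2.290000 − 1.569585·(2.290000 − 2.220000) / (1.569585 − (-1.368873)) = 2.290000 − (0.109871)/(2.938458) = 2.252609
p(2.252609) = -0.037176
x₃ = 2.252609 − (-0.037176)·(2.252609 − 2.290000) / (-0.037176 − 1.569585) = 2.252609 − (0.001390)/(-1.606761) = 2.253474
p(2.253474) = -0.000973
x₄ = 2.253474 − (-0.000973)·(2.253474 − 2.252609) / (-0.000973 − (-0.037176)) = 2.253474 − (-0.000001)/(0.036203) = 2.253498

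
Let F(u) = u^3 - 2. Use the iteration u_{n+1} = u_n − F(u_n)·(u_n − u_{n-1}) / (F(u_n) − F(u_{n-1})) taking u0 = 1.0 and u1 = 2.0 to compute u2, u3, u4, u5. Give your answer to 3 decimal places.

F(1.0) = -1.00000, F(2.0) = 6.00000
u2 = 2.00000 − 6.00000·(2.00000 − 1.00000) / (6.00000 − (-1.00000)) = 2.00000 − (6.00000)/(7.00000) = 1.14286
F(1.14286) = -0.50729
u3 = 1.14286 − (-0.50729)·(1.14286 − 2.00000) / (-0.50729 − 6.00000) = 1.14286 − (0.43482)/(-6.50729) = 1.20968
F(1.20968) = -0.22986
u4 = 1.20968 − (-0.22986)·(1.20968 − 1.14286) / (-0.22986 − (-0.50729)) = 1.20968 − (-0.01536)/(0.27743) = 1.26504
F(1.26504) = 0.02447
u5 = 1.26504 − 0.02447·(1.26504 − 1.20968) / (0.02447 − (-0.22986)) = 1.26504 − (0.00135)/(0.25433) = 1.25971

1.143, 1.210, 1.265, 1.260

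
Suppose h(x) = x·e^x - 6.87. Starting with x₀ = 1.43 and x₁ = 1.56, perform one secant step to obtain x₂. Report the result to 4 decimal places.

1.5103

h(1.43) = -0.894460, h(1.56) = 0.553761
x₂ = 1.560000 − 0.553761·(1.560000 − 1.430000) / (0.553761 − (-0.894460)) = 1.560000 − (0.071989)/(1.448221) = 1.510291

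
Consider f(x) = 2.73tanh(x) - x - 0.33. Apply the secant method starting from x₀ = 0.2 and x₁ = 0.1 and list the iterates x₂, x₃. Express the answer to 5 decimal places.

f(0.2) = 0.0088346, f(0.1) = -0.1579064
x₂ = 0.1000000 − (-0.1579064)·(0.1000000 − 0.2000000) / (-0.1579064 − 0.0088346) = 0.1000000 − (0.0157906)/(-0.1667410) = 0.1947016
f(0.1947016) = 0.0002175
x₃ = 0.1947016 − 0.0002175·(0.1947016 − 0.1000000) / (0.0002175 − (-0.1579064)) = 0.1947016 − (0.0000206)/(0.1581238) = 0.1945714

0.19470, 0.19457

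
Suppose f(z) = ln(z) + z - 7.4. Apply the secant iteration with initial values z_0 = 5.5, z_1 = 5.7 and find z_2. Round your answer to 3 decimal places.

5.666

f(5.5) = -0.19525, f(5.7) = 0.04047
z_2 = 5.70000 − 0.04047·(5.70000 − 5.50000) / (0.04047 − (-0.19525)) = 5.70000 − (0.00809)/(0.23572) = 5.66567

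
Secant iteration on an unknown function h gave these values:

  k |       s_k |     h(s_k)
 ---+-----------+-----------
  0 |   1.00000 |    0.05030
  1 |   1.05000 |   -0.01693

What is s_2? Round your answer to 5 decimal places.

s_2 = 1.05000 − (-0.01693)·(1.05000 − 1.00000) / (-0.01693 − 0.05030)
   = 1.05000 − (-0.0008465)/(-0.0672300) = 1.0374089

1.03741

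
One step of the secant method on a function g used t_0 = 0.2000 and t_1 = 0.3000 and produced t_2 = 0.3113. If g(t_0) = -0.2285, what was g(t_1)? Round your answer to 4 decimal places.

The secant line through (0.2000, -0.2285) and (0.3000, g(t_1)) crosses zero at t_2 = 0.3113.
So (0.2000, -0.2285), (0.3000, g(t_1)), (0.3113, 0) are collinear:
g(t_1) = -0.2285 · (0.3000 − 0.3113) / (0.2000 − 0.3113) = -0.2285 · (-0.011300)/(-0.111300) = -0.023199

-0.0232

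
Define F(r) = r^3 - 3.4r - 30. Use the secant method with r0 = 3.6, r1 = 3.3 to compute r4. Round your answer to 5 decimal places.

3.47049

F(3.6) = 4.4160000, F(3.3) = -5.2830000
r2 = 3.3000000 − (-5.2830000)·(3.3000000 − 3.6000000) / (-5.2830000 − 4.4160000) = 3.3000000 − (1.5849000)/(-9.6990000) = 3.4634086
F(3.4634086) = -0.2313135
r3 = 3.4634086 − (-0.2313135)·(3.4634086 − 3.3000000) / (-0.2313135 − (-5.2830000)) = 3.4634086 − (-0.0377986)/(5.0516865) = 3.4708910
F(3.4708910) = 0.0130863
r4 = 3.4708910 − 0.0130863·(3.4708910 − 3.4634086) / (0.0130863 − (-0.2313135)) = 3.4708910 − (0.0000979)/(0.2443997) = 3.4704903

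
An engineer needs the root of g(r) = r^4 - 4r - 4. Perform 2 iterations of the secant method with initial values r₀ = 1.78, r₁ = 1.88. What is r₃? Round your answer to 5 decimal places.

g(1.78) = -1.0812414, g(1.88) = 0.9719834
r₂ = 1.8800000 − 0.9719834·(1.8800000 − 1.7800000) / (0.9719834 − (-1.0812414)) = 1.8800000 − (0.0971983)/(2.0532248) = 1.8326606
g(1.8326606) = -0.0501461
r₃ = 1.8326606 − (-0.0501461)·(1.8326606 − 1.8800000) / (-0.0501461 − 0.9719834) = 1.8326606 − (0.0023739)/(-1.0221294) = 1.8349831

1.83498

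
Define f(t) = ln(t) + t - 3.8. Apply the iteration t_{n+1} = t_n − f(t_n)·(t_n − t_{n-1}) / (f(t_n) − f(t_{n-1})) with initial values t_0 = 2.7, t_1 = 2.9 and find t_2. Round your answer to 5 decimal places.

2.77865

f(2.7) = -0.1067482, f(2.9) = 0.1647107
t_2 = 2.9000000 − 0.1647107·(2.9000000 − 2.7000000) / (0.1647107 − (-0.1067482)) = 2.9000000 − (0.0329421)/(0.2714590) = 2.7786478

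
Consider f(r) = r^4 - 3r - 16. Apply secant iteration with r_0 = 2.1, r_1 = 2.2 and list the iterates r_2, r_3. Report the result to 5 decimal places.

2.17755, 2.17880

f(2.1) = -2.8519000, f(2.2) = 0.8256000
r_2 = 2.2000000 − 0.8256000·(2.2000000 − 2.1000000) / (0.8256000 − (-2.8519000)) = 2.2000000 − (0.0825600)/(3.6775000) = 2.1775500
f(2.1775500) = -0.0487048
r_3 = 2.1775500 − (-0.0487048)·(2.1775500 − 2.2000000) / (-0.0487048 − 0.8256000) = 2.1775500 − (0.0010934)/(-0.8743048) = 2.1788006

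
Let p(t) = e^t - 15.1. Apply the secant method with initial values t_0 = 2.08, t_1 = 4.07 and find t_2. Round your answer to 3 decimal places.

2.359

p(2.08) = -7.09553, p(4.07) = 43.45696
t_2 = 4.07000 − 43.45696·(4.07000 − 2.08000) / (43.45696 − (-7.09553)) = 4.07000 − (86.47936)/(50.55249) = 2.35932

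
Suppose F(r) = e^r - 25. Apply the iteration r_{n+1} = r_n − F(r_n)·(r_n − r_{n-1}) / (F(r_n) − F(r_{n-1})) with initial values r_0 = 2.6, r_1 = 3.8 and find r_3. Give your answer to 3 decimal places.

3.172

F(2.6) = -11.53626, F(3.8) = 19.70118
r_2 = 3.80000 − 19.70118·(3.80000 − 2.60000) / (19.70118 − (-11.53626)) = 3.80000 − (23.64142)/(31.23745) = 3.04317
F(3.04317) = -4.02837
r_3 = 3.04317 − (-4.02837)·(3.04317 − 3.80000) / (-4.02837 − 19.70118) = 3.04317 − (3.04879)/(-23.72956) = 3.17165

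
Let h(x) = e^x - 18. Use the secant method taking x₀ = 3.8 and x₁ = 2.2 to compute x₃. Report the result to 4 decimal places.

h(3.8) = 26.701184, h(2.2) = -8.974987
x₂ = 2.200000 − (-8.974987)·(2.200000 − 3.800000) / (-8.974987 − 26.701184) = 2.200000 − (14.359978)/(-35.676171) = 2.602509
h(2.602509) = -4.502440
x₃ = 2.602509 − (-4.502440)·(2.602509 − 2.200000) / (-4.502440 − (-8.974987)) = 2.602509 − (-1.812272)/(4.472547) = 3.007708

3.0077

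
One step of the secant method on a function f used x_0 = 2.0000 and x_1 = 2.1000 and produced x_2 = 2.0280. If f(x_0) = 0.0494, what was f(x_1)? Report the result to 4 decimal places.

The secant line through (2.0000, 0.0494) and (2.1000, f(x_1)) crosses zero at x_2 = 2.0280.
So (2.0000, 0.0494), (2.1000, f(x_1)), (2.0280, 0) are collinear:
f(x_1) = 0.0494 · (2.1000 − 2.0280) / (2.0000 − 2.0280) = 0.0494 · (0.072000)/(-0.028000) = -0.127029

-0.1270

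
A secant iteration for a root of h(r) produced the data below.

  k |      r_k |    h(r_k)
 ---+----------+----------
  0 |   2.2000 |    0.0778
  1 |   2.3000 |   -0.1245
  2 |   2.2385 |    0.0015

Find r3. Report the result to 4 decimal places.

2.2392

r3 = 2.2385 − 0.0015·(2.2385 − 2.3000) / (0.0015 − (-0.1245))
   = 2.2385 − (-0.000092)/(0.126000) = 2.239232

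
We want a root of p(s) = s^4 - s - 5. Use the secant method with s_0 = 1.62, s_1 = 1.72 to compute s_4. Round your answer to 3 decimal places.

1.603

p(1.62) = 0.26748, p(1.72) = 2.03213
s_2 = 1.72000 − 2.03213·(1.72000 − 1.62000) / (2.03213 − 0.26748) = 1.72000 − (0.20321)/(1.76466) = 1.60484
p(1.60484) = 0.02846
s_3 = 1.60484 − 0.02846·(1.60484 − 1.72000) / (0.02846 − 2.03213) = 1.60484 − (-0.00328)/(-2.00367) = 1.60321
p(1.60321) = 0.00309
s_4 = 1.60321 − 0.00309·(1.60321 − 1.60484) / (0.00309 − 0.02846) = 1.60321 − (-0.00001)/(-0.02537) = 1.60301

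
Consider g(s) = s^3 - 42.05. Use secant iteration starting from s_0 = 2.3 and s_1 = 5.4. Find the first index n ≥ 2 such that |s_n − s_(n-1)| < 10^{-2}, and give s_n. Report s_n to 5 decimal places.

n = 6, s_n = 3.47737

g(2.3) = -29.8830000, g(5.4) = 115.4140000
s_2 = 5.4000000 − 115.4140000·(3.1000000)/(145.2970000) = 2.9375720;  |Δ| = 2.4624280
g(2.9375720) = -16.7007238
s_3 = 2.9375720 − (-16.7007238)·(-2.4624280)/(-132.1147238) = 3.2488494;  |Δ| = 0.3112774
g(3.2488494) = -7.7583210
s_4 = 3.2488494 − (-7.7583210)·(0.3112774)/(8.9424028) = 3.5189100;  |Δ| = 0.2700605
g(3.5189100) = 1.5237025
s_5 = 3.5189100 − 1.5237025·(0.2700605)/(9.2820235) = 3.4745778;  |Δ| = 0.0443321
g(3.4745778) = -0.1024953
s_6 = 3.4745778 − (-0.1024953)·(-0.0443321)/(-1.6261978) = 3.4773720;  |Δ| = 0.0027941
|s_6 − s_5| = 0.0027941 < 10^{-2}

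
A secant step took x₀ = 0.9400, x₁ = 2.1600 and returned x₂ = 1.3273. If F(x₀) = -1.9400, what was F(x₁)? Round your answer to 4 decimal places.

4.1710

The secant line through (0.9400, -1.9400) and (2.1600, F(x₁)) crosses zero at x₂ = 1.3273.
So (0.9400, -1.9400), (2.1600, F(x₁)), (1.3273, 0) are collinear:
F(x₁) = -1.9400 · (2.1600 − 1.3273) / (0.9400 − 1.3273) = -1.9400 · (0.832700)/(-0.387300) = 4.171025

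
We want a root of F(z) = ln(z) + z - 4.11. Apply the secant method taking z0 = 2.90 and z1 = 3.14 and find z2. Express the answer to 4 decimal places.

F(2.90) = -0.145289, F(3.14) = 0.174223
z2 = 3.140000 − 0.174223·(3.140000 − 2.900000) / (0.174223 − (-0.145289)) = 3.140000 − (0.041813)/(0.319512) = 3.009133

3.0091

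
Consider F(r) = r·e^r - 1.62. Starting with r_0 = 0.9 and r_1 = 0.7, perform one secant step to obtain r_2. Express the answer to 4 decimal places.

0.7523

F(0.9) = 0.593643, F(0.7) = -0.210373
r_2 = 0.700000 − (-0.210373)·(0.700000 − 0.900000) / (-0.210373 − 0.593643) = 0.700000 − (0.042075)/(-0.804016) = 0.752331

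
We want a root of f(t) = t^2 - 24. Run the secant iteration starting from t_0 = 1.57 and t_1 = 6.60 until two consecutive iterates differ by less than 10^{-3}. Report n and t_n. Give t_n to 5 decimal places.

f(1.57) = -21.5351000, f(6.60) = 19.5600000
t_2 = 6.6000000 − 19.5600000·(5.0300000)/(41.0951000) = 4.2058752;  |Δ| = 2.3941248
f(4.2058752) = -6.3106142
t_3 = 4.2058752 − (-6.3106142)·(-2.3941248)/(-25.8706142) = 4.7898736;  |Δ| = 0.5839984
f(4.7898736) = -1.0571110
t_4 = 4.7898736 − (-1.0571110)·(0.5839984)/(5.2535032) = 4.9073859;  |Δ| = 0.1175123
f(4.9073859) = 0.0824361
t_5 = 4.9073859 − 0.0824361·(0.1175123)/(1.1395471) = 4.8988849;  |Δ| = 0.0085010
f(4.8988849) = -0.0009267
t_6 = 4.8988849 − (-0.0009267)·(-0.0085010)/(-0.0833628) = 4.8989794;  |Δ| = 0.0000945
|t_6 − t_5| = 0.0000945 < 10^{-3}

n = 6, t_n = 4.89898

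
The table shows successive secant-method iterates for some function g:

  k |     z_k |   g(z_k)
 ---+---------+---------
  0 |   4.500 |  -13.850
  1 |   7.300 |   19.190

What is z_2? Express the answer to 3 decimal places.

z_2 = 7.300 − 19.190·(7.300 − 4.500) / (19.190 − (-13.850))
   = 7.300 − (53.73200)/(33.04000) = 5.67373

5.674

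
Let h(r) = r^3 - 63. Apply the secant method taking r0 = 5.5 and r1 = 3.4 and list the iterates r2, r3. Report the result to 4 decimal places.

3.7916, 4.0103

h(5.5) = 103.375000, h(3.4) = -23.696000
r2 = 3.400000 − (-23.696000)·(3.400000 − 5.500000) / (-23.696000 − 103.375000) = 3.400000 − (49.761600)/(-127.071000) = 3.791605
h(3.791605) = -8.490882
r3 = 3.791605 − (-8.490882)·(3.791605 − 3.400000) / (-8.490882 − (-23.696000)) = 3.791605 − (-3.325069)/(15.205118) = 4.010286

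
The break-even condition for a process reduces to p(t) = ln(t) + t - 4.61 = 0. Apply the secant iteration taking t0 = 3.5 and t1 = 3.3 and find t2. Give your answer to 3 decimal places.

p(3.5) = 0.14276, p(3.3) = -0.11608
t2 = 3.30000 − (-0.11608)·(3.30000 − 3.50000) / (-0.11608 − 0.14276) = 3.30000 − (0.02322)/(-0.25884) = 3.38969

3.390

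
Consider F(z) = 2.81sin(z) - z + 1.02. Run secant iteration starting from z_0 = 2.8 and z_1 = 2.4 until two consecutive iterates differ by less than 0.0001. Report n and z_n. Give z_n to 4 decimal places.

F(2.8) = -0.838683, F(2.4) = 0.518052
z_2 = 2.400000 − 0.518052·(-0.400000)/(1.356735) = 2.552735;  |Δ| = 0.152735
F(2.552735) = 0.027972
z_3 = 2.552735 − 0.027972·(0.152735)/(-0.490080) = 2.561452;  |Δ| = 0.008718
F(2.561452) = -0.001175
z_4 = 2.561452 − (-0.001175)·(0.008718)/(-0.029147) = 2.561101;  |Δ| = 0.000351
F(2.561101) = 0.000002
z_5 = 2.561101 − 0.000002·(-0.000351)/(0.001177) = 2.561102;  |Δ| = 0.000001
|z_5 − z_4| = 0.000001 < 0.0001

n = 5, z_n = 2.5611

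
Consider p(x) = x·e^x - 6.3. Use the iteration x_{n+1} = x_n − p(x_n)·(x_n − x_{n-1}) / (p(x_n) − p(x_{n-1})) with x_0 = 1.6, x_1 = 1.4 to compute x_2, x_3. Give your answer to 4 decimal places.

p(1.6) = 1.624852, p(1.4) = -0.622720
x_2 = 1.400000 − (-0.622720)·(1.400000 − 1.600000) / (-0.622720 − 1.624852) = 1.400000 − (0.124544)/(-2.247572) = 1.455413
p(1.455413) = -0.061734
x_3 = 1.455413 − (-0.061734)·(1.455413 − 1.400000) / (-0.061734 − (-0.622720)) = 1.455413 − (-0.003421)/(0.560986) = 1.461511

1.4554, 1.4615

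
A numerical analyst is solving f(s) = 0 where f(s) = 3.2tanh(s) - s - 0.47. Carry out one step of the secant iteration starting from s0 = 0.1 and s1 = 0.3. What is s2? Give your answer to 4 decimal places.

f(0.1) = -0.251062, f(0.3) = 0.162200
s2 = 0.300000 − 0.162200·(0.300000 − 0.100000) / (0.162200 − (-0.251062)) = 0.300000 − (0.032440)/(0.413263) = 0.221503

0.2215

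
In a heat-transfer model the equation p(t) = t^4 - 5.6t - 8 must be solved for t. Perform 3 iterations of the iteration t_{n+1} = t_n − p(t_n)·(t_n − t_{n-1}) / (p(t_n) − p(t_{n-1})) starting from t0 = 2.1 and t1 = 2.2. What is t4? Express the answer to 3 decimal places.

2.110

p(2.1) = -0.31190, p(2.2) = 3.10560
t2 = 2.20000 − 3.10560·(2.20000 − 2.10000) / (3.10560 − (-0.31190)) = 2.20000 − (0.31056)/(3.41750) = 2.10913
p(2.10913) = -0.02271
t3 = 2.10913 − (-0.02271)·(2.10913 − 2.20000) / (-0.02271 − 3.10560) = 2.10913 − (0.00206)/(-3.12831) = 2.10979
p(2.10979) = -0.00164
t4 = 2.10979 − (-0.00164)·(2.10979 − 2.10913) / (-0.00164 − (-0.02271)) = 2.10979 − (0.00000)/(0.02108) = 2.10984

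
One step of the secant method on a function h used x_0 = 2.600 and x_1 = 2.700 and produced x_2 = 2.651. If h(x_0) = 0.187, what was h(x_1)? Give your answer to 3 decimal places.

The secant line through (2.600, 0.187) and (2.700, h(x_1)) crosses zero at x_2 = 2.651.
So (2.600, 0.187), (2.700, h(x_1)), (2.651, 0) are collinear:
h(x_1) = 0.187 · (2.700 − 2.651) / (2.600 − 2.651) = 0.187 · (0.04900)/(-0.05100) = -0.17967

-0.180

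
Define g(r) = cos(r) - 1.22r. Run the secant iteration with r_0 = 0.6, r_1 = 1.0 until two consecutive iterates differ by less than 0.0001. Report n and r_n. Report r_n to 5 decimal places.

n = 5, r_n = 0.65169

g(0.6) = 0.0933356, g(1.0) = -0.6796977
r_2 = 1.0000000 − (-0.6796977)·(0.4000000)/(-0.7730333) = 0.6482958;  |Δ| = 0.3517042
g(0.6482958) = 0.0061932
r_3 = 0.6482958 − 0.0061932·(-0.3517042)/(0.6858909) = 0.6514714;  |Δ| = 0.0031757
g(0.6514714) = 0.0003973
r_4 = 0.6514714 − 0.0003973·(0.0031757)/(-0.0057959) = 0.6516891;  |Δ| = 0.0002177
g(0.6516891) = -0.0000003
r_5 = 0.6516891 − (-0.0000003)·(0.0002177)/(-0.0003976) = 0.6516890;  |Δ| = 0.0000002
|r_5 − r_4| = 0.0000002 < 0.0001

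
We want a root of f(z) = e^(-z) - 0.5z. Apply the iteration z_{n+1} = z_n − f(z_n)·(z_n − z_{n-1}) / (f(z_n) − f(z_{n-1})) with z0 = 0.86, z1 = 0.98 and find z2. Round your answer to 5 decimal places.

0.85239

f(0.86) = -0.0068379, f(0.98) = -0.1146889
z2 = 0.9800000 − (-0.1146889)·(0.9800000 − 0.8600000) / (-0.1146889 − (-0.0068379)) = 0.9800000 − (-0.0137627)/(-0.1078510) = 0.8523918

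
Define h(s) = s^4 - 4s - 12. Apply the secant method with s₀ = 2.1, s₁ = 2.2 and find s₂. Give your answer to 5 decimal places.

h(2.1) = -0.9519000, h(2.2) = 2.6256000
s₂ = 2.2000000 − 2.6256000·(2.2000000 − 2.1000000) / (2.6256000 − (-0.9519000)) = 2.2000000 − (0.2625600)/(3.5775000) = 2.1266080

2.12661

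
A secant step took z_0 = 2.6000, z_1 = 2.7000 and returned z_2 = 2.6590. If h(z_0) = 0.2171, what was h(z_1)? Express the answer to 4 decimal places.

The secant line through (2.6000, 0.2171) and (2.7000, h(z_1)) crosses zero at z_2 = 2.6590.
So (2.6000, 0.2171), (2.7000, h(z_1)), (2.6590, 0) are collinear:
h(z_1) = 0.2171 · (2.7000 − 2.6590) / (2.6000 − 2.6590) = 0.2171 · (0.041000)/(-0.059000) = -0.150866

-0.1509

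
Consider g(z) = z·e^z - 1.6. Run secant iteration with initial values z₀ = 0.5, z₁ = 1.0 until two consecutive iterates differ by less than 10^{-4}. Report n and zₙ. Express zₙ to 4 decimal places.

n = 6, zₙ = 0.7533

g(0.5) = -0.775639, g(1.0) = 1.118282
z₂ = 1.000000 − 1.118282·(0.500000)/(1.893921) = 0.704771;  |Δ| = 0.295229
g(0.704771) = -0.173979
z₃ = 0.704771 − (-0.173979)·(-0.295229)/(-1.292261) = 0.744518;  |Δ| = 0.039747
g(0.744518) = -0.032473
z₄ = 0.744518 − (-0.032473)·(0.039747)/(0.141506) = 0.753639;  |Δ| = 0.009121
g(0.753639) = 0.001270
z₅ = 0.753639 − 0.001270·(0.009121)/(0.033743) = 0.753296;  |Δ| = 0.000343
g(0.753296) = -0.000009
z₆ = 0.753296 − (-0.000009)·(-0.000343)/(-0.001279) = 0.753298;  |Δ| = 0.000002
|z₆ − z₅| = 0.000002 < 10^{-4}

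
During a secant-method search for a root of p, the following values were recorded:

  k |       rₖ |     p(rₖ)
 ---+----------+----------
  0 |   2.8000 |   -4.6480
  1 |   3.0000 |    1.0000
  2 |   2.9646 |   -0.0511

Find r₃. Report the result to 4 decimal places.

r₃ = 2.9646 − (-0.0511)·(2.9646 − 3.0000) / (-0.0511 − 1.0000)
   = 2.9646 − (0.001809)/(-1.051100) = 2.966321

2.9663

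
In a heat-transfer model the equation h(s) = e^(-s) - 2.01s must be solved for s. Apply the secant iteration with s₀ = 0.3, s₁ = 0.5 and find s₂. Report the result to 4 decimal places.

h(0.3) = 0.137818, h(0.5) = -0.398469
s₂ = 0.500000 − (-0.398469)·(0.500000 − 0.300000) / (-0.398469 − 0.137818) = 0.500000 − (-0.079694)/(-0.536288) = 0.351397

0.3514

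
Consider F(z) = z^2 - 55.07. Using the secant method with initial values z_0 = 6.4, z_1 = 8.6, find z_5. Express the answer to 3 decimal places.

F(6.4) = -14.11000, F(8.6) = 18.89000
z_2 = 8.60000 − 18.89000·(8.60000 − 6.40000) / (18.89000 − (-14.11000)) = 8.60000 − (41.55800)/(33.00000) = 7.34067
F(7.34067) = -1.18461
z_3 = 7.34067 − (-1.18461)·(7.34067 − 8.60000) / (-1.18461 − 18.89000) = 7.34067 − (1.49182)/(-20.07461) = 7.41498
F(7.41498) = -0.08806
z_4 = 7.41498 − (-0.08806)·(7.41498 − 7.34067) / (-0.08806 − (-1.18461)) = 7.41498 − (-0.00654)/(1.09655) = 7.42095
F(7.42095) = 0.00048
z_5 = 7.42095 − 0.00048·(7.42095 − 7.41498) / (0.00048 − (-0.08806)) = 7.42095 − (0.00000)/(0.08854) = 7.42092

7.421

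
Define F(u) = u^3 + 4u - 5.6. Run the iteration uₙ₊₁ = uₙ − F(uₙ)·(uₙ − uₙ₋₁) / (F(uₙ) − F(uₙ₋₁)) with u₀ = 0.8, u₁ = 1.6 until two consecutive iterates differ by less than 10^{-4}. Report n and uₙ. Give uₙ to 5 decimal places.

F(0.8) = -1.8880000, F(1.6) = 4.8960000
u₂ = 1.6000000 − 4.8960000·(0.8000000)/(6.7840000) = 1.0226415;  |Δ| = 0.5773585
F(1.0226415) = -0.4399599
u₃ = 1.0226415 − (-0.4399599)·(-0.5773585)/(-5.3359599) = 1.0702458;  |Δ| = 0.0476043
F(1.0702458) = -0.0931293
u₄ = 1.0702458 − (-0.0931293)·(0.0476043)/(0.3468306) = 1.0830283;  |Δ| = 0.0127825
F(1.0830283) = 0.0024515
u₅ = 1.0830283 − 0.0024515·(0.0127825)/(0.0955808) = 1.0827004;  |Δ| = 0.0003278
F(1.0827004) = -0.0000132
u₆ = 1.0827004 − (-0.0000132)·(-0.0003278)/(-0.0024647) = 1.0827022;  |Δ| = 0.0000018
|u₆ − u₅| = 0.0000018 < 10^{-4}

n = 6, uₙ = 1.08270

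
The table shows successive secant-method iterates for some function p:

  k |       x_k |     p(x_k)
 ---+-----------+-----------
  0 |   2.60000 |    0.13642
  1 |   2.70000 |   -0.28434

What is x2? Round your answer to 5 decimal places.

x2 = 2.70000 − (-0.28434)·(2.70000 − 2.60000) / (-0.28434 − 0.13642)
   = 2.70000 − (-0.0284340)/(-0.4207600) = 2.6324223

2.63242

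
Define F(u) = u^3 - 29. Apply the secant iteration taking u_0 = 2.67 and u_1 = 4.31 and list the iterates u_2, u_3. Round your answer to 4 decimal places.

F(2.67) = -9.965837, F(4.31) = 51.062991
u_2 = 4.310000 − 51.062991·(4.310000 − 2.670000) / (51.062991 − (-9.965837)) = 4.310000 − (83.743305)/(61.028828) = 2.937807
F(2.937807) = -3.644629
u_3 = 2.937807 − (-3.644629)·(2.937807 − 4.310000) / (-3.644629 − 51.062991) = 2.937807 − (5.001133)/(-54.707620) = 3.029223

2.9378, 3.0292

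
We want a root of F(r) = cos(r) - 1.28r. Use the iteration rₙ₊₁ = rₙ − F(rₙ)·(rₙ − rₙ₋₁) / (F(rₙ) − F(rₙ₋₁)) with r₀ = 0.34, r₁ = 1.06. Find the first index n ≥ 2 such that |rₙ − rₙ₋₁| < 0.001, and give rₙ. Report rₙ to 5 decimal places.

n = 5, rₙ = 0.63087

F(0.34) = 0.5075547, F(1.06) = -0.8679279
r₂ = 1.0600000 − (-0.8679279)·(0.7200000)/(-1.3754826) = 0.6056808;  |Δ| = 0.4543192
F(0.6056808) = 0.0468432
r₃ = 0.6056808 − 0.0468432·(-0.4543192)/(0.9147711) = 0.6289454;  |Δ| = 0.0232646
F(0.6289454) = 0.0035982
r₄ = 0.6289454 − 0.0035982·(0.0232646)/(-0.0432450) = 0.6308812;  |Δ| = 0.0019357
F(0.6308812) = -0.0000198
r₅ = 0.6308812 − (-0.0000198)·(0.0019357)/(-0.0036181) = 0.6308706;  |Δ| = 0.0000106
|r₅ − r₄| = 0.0000106 < 0.001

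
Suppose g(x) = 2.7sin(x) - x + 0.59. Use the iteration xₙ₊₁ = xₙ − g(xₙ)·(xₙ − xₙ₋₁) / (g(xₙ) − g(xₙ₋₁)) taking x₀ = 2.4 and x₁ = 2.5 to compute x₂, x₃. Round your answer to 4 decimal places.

g(2.4) = 0.013751, g(2.5) = -0.294125
x₂ = 2.500000 − (-0.294125)·(2.500000 − 2.400000) / (-0.294125 − 0.013751) = 2.500000 − (-0.029413)/(-0.307876) = 2.404466
g(2.404466) = 0.000374
x₃ = 2.404466 − 0.000374·(2.404466 − 2.500000) / (0.000374 − (-0.294125)) = 2.404466 − (-0.000036)/(0.294499) = 2.404588

2.4045, 2.4046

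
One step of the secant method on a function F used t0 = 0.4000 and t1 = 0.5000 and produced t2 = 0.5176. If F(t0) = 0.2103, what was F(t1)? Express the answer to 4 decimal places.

The secant line through (0.4000, 0.2103) and (0.5000, F(t1)) crosses zero at t2 = 0.5176.
So (0.4000, 0.2103), (0.5000, F(t1)), (0.5176, 0) are collinear:
F(t1) = 0.2103 · (0.5000 − 0.5176) / (0.4000 − 0.5176) = 0.2103 · (-0.017600)/(-0.117600) = 0.031473

0.0315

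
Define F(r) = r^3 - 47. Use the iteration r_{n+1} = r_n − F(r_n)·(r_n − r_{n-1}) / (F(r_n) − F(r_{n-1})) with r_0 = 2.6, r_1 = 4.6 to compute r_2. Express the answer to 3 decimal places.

F(2.6) = -29.42400, F(4.6) = 50.33600
r_2 = 4.60000 − 50.33600·(4.60000 − 2.60000) / (50.33600 − (-29.42400)) = 4.60000 − (100.67200)/(79.76000) = 3.33781

3.338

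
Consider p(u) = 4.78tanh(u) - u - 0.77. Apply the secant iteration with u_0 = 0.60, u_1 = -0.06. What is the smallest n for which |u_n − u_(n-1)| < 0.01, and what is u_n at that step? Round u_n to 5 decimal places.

p(0.60) = 1.1970969, p(-0.06) = -0.9964563
u_2 = -0.0600000 − (-0.9964563)·(-0.6600000)/(-2.1935533) = 0.2398155;  |Δ| = 0.2998155
p(0.2398155) = 0.1150210
u_3 = 0.2398155 − 0.1150210·(0.2998155)/(1.1114773) = 0.2087891;  |Δ| = 0.0310263
p(0.2087891) = 0.0049693
u_4 = 0.2087891 − 0.0049693·(-0.0310263)/(-0.1100517) = 0.2073882;  |Δ| = 0.0014010
|u_4 − u_3| = 0.0014010 < 0.01

n = 4, u_n = 0.20739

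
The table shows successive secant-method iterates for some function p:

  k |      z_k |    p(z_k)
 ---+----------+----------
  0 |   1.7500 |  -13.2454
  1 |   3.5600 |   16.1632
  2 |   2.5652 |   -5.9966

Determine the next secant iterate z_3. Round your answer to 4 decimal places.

z_3 = 2.5652 − (-5.9966)·(2.5652 − 3.5600) / (-5.9966 − 16.1632)
   = 2.5652 − (5.965418)/(-22.159800) = 2.834400

2.8344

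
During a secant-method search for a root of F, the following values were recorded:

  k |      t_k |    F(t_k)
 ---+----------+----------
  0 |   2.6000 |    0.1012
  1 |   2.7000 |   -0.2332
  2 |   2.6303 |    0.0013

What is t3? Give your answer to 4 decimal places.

2.6307

t3 = 2.6303 − 0.0013·(2.6303 − 2.7000) / (0.0013 − (-0.2332))
   = 2.6303 − (-0.000091)/(0.234500) = 2.630686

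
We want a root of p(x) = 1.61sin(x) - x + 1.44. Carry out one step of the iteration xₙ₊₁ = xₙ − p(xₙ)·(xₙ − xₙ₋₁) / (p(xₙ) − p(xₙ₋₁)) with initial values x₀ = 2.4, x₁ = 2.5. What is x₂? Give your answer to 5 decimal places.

p(2.4) = 0.1274957, p(2.5) = -0.0964598
x₂ = 2.5000000 − (-0.0964598)·(2.5000000 − 2.4000000) / (-0.0964598 − 0.1274957) = 2.5000000 − (-0.0096460)/(-0.2239556) = 2.4569290

2.45693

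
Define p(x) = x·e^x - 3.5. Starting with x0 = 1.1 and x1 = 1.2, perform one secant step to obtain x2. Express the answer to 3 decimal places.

p(1.1) = -0.19542, p(1.2) = 0.48414
x2 = 1.20000 − 0.48414·(1.20000 − 1.10000) / (0.48414 − (-0.19542)) = 1.20000 − (0.04841)/(0.67956) = 1.12876

1.129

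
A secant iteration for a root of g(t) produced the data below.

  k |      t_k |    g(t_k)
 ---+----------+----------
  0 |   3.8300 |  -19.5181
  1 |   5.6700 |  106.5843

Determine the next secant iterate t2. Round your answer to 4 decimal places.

t2 = 5.6700 − 106.5843·(5.6700 − 3.8300) / (106.5843 − (-19.5181))
   = 5.6700 − (196.115112)/(126.102400) = 4.114795

4.1148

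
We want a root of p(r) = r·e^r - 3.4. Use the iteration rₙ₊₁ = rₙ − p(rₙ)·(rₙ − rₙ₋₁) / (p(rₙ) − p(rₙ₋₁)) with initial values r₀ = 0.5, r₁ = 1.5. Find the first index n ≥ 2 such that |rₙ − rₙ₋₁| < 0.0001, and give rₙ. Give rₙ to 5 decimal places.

n = 7, rₙ = 1.11496

p(0.5) = -2.5756394, p(1.5) = 3.3225336
r₂ = 1.5000000 − 3.3225336·(1.0000000)/(5.8981730) = 0.9366843;  |Δ| = 0.5633157
p(0.9366843) = -1.0100433
r₃ = 0.9366843 − (-1.0100433)·(-0.5633157)/(-4.3325769) = 1.0680087;  |Δ| = 0.1313244
p(1.0680087) = -0.2925433
r₄ = 1.0680087 − (-0.2925433)·(0.1313244)/(0.7175000) = 1.1215531;  |Δ| = 0.0535444
p(1.1215531) = 0.0427394
r₅ = 1.1215531 − 0.0427394·(0.0535444)/(0.3352827) = 1.1147276;  |Δ| = 0.0068254
p(1.1147276) = -0.0014878
r₆ = 1.1147276 − (-0.0014878)·(-0.0068254)/(-0.0442272) = 1.1149572;  |Δ| = 0.0002296
p(1.1149572) = -0.0000072
r₇ = 1.1149572 − (-0.0000072)·(0.0002296)/(0.0014806) = 1.1149584;  |Δ| = 0.0000011
|r₇ − r₆| = 0.0000011 < 0.0001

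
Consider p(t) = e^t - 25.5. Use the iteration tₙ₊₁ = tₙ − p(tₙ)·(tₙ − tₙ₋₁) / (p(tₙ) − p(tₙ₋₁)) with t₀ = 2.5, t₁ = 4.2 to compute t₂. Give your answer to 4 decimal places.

p(2.5) = -13.317506, p(4.2) = 41.186331
t₂ = 4.200000 − 41.186331·(4.200000 − 2.500000) / (41.186331 − (-13.317506)) = 4.200000 − (70.016763)/(54.503837) = 2.915379

2.9154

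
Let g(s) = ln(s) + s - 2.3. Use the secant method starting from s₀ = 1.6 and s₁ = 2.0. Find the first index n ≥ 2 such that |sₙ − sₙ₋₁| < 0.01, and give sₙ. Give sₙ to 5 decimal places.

g(1.6) = -0.2299964, g(2.0) = 0.3931472
s₂ = 2.0000000 − 0.3931472·(0.4000000)/(0.6231436) = 1.7476362;  |Δ| = 0.2523638
g(1.7476362) = 0.0059003
s₃ = 1.7476362 − 0.0059003·(-0.2523638)/(-0.3872468) = 1.7437910;  |Δ| = 0.0038452
|s₃ − s₂| = 0.0038452 < 0.01

n = 3, sₙ = 1.74379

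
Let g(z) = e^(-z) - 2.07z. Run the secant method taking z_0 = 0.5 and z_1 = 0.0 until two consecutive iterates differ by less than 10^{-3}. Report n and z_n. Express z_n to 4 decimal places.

n = 4, z_n = 0.3429

g(0.5) = -0.428469, g(0.0) = 1.000000
z_2 = 0.000000 − 1.000000·(-0.500000)/(1.428469) = 0.350025;  |Δ| = 0.350025
g(0.350025) = -0.019881
z_3 = 0.350025 − (-0.019881)·(0.350025)/(-1.019881) = 0.343202;  |Δ| = 0.006823
g(0.343202) = -0.000932
z_4 = 0.343202 − (-0.000932)·(-0.006823)/(0.018949) = 0.342866;  |Δ| = 0.000336
|z_4 − z_3| = 0.000336 < 10^{-3}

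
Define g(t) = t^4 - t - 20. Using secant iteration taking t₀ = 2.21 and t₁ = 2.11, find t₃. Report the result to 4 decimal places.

2.1700

g(2.21) = 1.644433, g(2.11) = -2.288806
t₂ = 2.110000 − (-2.288806)·(2.110000 − 2.210000) / (-2.288806 − 1.644433) = 2.110000 − (0.228881)/(-3.933238) = 2.168191
g(2.168191) = -0.068284
t₃ = 2.168191 − (-0.068284)·(2.168191 − 2.110000) / (-0.068284 − (-2.288806)) = 2.168191 − (-0.003974)/(2.220521) = 2.169981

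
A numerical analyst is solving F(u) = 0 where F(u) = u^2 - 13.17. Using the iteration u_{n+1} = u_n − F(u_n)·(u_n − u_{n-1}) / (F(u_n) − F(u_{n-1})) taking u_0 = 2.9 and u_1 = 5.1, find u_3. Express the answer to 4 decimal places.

3.6061

F(2.9) = -4.760000, F(5.1) = 12.840000
u_2 = 5.100000 − 12.840000·(5.100000 − 2.900000) / (12.840000 − (-4.760000)) = 5.100000 − (28.248000)/(17.600000) = 3.495000
F(3.495000) = -0.954975
u_3 = 3.495000 − (-0.954975)·(3.495000 − 5.100000) / (-0.954975 − 12.840000) = 3.495000 − (1.532735)/(-13.794975) = 3.606108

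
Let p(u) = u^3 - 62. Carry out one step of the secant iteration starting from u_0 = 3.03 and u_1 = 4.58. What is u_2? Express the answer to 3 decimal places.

p(3.03) = -34.18187, p(4.58) = 34.07191
u_2 = 4.58000 − 34.07191·(4.58000 − 3.03000) / (34.07191 − (-34.18187)) = 4.58000 − (52.81146)/(68.25379) = 3.80625

3.806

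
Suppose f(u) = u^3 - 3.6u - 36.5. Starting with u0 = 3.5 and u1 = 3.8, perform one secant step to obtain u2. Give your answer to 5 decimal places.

3.67106

f(3.5) = -6.2250000, f(3.8) = 4.6920000
u2 = 3.8000000 − 4.6920000·(3.8000000 − 3.5000000) / (4.6920000 − (-6.2250000)) = 3.8000000 − (1.4076000)/(10.9170000) = 3.6710635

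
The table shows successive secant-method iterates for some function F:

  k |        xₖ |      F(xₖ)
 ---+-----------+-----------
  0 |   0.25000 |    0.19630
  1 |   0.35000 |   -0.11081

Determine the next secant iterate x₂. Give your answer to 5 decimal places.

x₂ = 0.35000 − (-0.11081)·(0.35000 − 0.25000) / (-0.11081 − 0.19630)
   = 0.35000 − (-0.0110810)/(-0.3071100) = 0.3139185

0.31392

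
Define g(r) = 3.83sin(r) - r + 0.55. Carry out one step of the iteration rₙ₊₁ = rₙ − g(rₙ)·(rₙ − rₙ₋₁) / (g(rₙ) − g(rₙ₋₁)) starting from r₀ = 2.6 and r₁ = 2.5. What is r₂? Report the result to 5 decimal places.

2.58190

g(2.6) = -0.0756297, g(2.5) = 0.3421483
r₂ = 2.5000000 − 0.3421483·(2.5000000 − 2.6000000) / (0.3421483 − (-0.0756297)) = 2.5000000 − (-0.0342148)/(0.4177781) = 2.5818971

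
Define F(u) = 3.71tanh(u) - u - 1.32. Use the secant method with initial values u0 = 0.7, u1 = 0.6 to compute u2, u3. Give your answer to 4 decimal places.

0.5516, 0.5576

F(0.7) = 0.222204, F(0.6) = 0.072454
u2 = 0.600000 − 0.072454·(0.600000 − 0.700000) / (0.072454 − 0.222204) = 0.600000 − (-0.007245)/(-0.149751) = 0.551617
F(0.551617) = -0.010195
u3 = 0.551617 − (-0.010195)·(0.551617 − 0.600000) / (-0.010195 − 0.072454) = 0.551617 − (0.000493)/(-0.082648) = 0.557585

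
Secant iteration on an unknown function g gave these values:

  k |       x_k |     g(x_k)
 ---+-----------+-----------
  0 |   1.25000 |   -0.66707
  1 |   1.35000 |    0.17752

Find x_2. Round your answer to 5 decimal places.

1.32898

x_2 = 1.35000 − 0.17752·(1.35000 − 1.25000) / (0.17752 − (-0.66707))
   = 1.35000 − (0.0177520)/(0.8445900) = 1.3289815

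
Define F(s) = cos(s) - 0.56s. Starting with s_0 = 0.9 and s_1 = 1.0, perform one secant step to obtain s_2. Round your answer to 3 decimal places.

F(0.9) = 0.11761, F(1.0) = -0.01970
s_2 = 1.00000 − (-0.01970)·(1.00000 − 0.90000) / (-0.01970 − 0.11761) = 1.00000 − (-0.00197)/(-0.13731) = 0.98565

0.986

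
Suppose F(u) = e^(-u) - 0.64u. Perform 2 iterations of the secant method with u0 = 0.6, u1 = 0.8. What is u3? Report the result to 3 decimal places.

F(0.6) = 0.16481, F(0.8) = -0.06267
u2 = 0.80000 − (-0.06267)·(0.80000 − 0.60000) / (-0.06267 − 0.16481) = 0.80000 − (-0.01253)/(-0.22748) = 0.74490
F(0.74490) = -0.00195
u3 = 0.74490 − (-0.00195)·(0.74490 − 0.80000) / (-0.00195 − (-0.06267)) = 0.74490 − (0.00011)/(0.06072) = 0.74313

0.743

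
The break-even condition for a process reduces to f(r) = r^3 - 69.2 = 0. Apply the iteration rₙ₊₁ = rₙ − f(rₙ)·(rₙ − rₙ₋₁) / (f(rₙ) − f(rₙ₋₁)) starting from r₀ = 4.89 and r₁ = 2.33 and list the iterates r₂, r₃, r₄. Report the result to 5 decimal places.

f(4.89) = 47.7301690, f(2.33) = -56.5506630
r₂ = 2.3300000 − (-56.5506630)·(2.3300000 − 4.8900000) / (-56.5506630 − 47.7301690) = 2.3300000 − (144.7696973)/(-104.2808320) = 3.7182676
f(3.7182676) = -17.7930407
r₃ = 3.7182676 − (-17.7930407)·(3.7182676 − 2.3300000) / (-17.7930407 − (-56.5506630)) = 3.7182676 − (-24.7015013)/(38.7576223) = 4.3556003
f(4.3556003) = 13.4311997
r₄ = 4.3556003 − 13.4311997·(4.3556003 − 3.7182676) / (13.4311997 − (-17.7930407)) = 4.3556003 − (8.5601432)/(31.2242403) = 4.0814497

3.71827, 4.35560, 4.08145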